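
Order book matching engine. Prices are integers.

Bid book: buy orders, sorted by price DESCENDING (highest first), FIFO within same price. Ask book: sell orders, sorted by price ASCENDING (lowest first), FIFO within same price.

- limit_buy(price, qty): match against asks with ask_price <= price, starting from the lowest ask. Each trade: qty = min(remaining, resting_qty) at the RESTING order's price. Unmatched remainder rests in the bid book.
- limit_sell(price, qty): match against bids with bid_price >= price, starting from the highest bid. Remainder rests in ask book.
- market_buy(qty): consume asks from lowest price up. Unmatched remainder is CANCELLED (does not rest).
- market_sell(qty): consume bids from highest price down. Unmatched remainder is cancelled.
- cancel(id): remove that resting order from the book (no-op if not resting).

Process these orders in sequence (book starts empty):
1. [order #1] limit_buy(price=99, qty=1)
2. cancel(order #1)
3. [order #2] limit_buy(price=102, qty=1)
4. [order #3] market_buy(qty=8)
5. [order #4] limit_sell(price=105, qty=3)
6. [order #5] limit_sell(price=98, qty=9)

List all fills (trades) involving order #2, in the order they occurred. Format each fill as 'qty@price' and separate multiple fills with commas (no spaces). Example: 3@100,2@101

After op 1 [order #1] limit_buy(price=99, qty=1): fills=none; bids=[#1:1@99] asks=[-]
After op 2 cancel(order #1): fills=none; bids=[-] asks=[-]
After op 3 [order #2] limit_buy(price=102, qty=1): fills=none; bids=[#2:1@102] asks=[-]
After op 4 [order #3] market_buy(qty=8): fills=none; bids=[#2:1@102] asks=[-]
After op 5 [order #4] limit_sell(price=105, qty=3): fills=none; bids=[#2:1@102] asks=[#4:3@105]
After op 6 [order #5] limit_sell(price=98, qty=9): fills=#2x#5:1@102; bids=[-] asks=[#5:8@98 #4:3@105]

Answer: 1@102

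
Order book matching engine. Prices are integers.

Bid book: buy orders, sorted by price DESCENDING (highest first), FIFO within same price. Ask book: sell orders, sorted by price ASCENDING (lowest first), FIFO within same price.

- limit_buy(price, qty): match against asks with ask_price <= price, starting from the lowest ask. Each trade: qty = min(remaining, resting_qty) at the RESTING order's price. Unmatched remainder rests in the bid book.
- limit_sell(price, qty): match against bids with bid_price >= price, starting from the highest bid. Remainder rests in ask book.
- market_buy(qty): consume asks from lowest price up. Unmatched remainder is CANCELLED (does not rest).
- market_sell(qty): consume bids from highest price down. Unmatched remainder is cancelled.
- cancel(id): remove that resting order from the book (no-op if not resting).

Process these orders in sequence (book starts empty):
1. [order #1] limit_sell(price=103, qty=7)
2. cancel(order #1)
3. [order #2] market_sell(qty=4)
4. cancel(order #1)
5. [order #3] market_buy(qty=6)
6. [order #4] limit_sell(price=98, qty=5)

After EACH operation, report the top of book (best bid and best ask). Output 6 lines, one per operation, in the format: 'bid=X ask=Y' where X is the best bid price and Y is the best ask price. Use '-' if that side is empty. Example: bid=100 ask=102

Answer: bid=- ask=103
bid=- ask=-
bid=- ask=-
bid=- ask=-
bid=- ask=-
bid=- ask=98

Derivation:
After op 1 [order #1] limit_sell(price=103, qty=7): fills=none; bids=[-] asks=[#1:7@103]
After op 2 cancel(order #1): fills=none; bids=[-] asks=[-]
After op 3 [order #2] market_sell(qty=4): fills=none; bids=[-] asks=[-]
After op 4 cancel(order #1): fills=none; bids=[-] asks=[-]
After op 5 [order #3] market_buy(qty=6): fills=none; bids=[-] asks=[-]
After op 6 [order #4] limit_sell(price=98, qty=5): fills=none; bids=[-] asks=[#4:5@98]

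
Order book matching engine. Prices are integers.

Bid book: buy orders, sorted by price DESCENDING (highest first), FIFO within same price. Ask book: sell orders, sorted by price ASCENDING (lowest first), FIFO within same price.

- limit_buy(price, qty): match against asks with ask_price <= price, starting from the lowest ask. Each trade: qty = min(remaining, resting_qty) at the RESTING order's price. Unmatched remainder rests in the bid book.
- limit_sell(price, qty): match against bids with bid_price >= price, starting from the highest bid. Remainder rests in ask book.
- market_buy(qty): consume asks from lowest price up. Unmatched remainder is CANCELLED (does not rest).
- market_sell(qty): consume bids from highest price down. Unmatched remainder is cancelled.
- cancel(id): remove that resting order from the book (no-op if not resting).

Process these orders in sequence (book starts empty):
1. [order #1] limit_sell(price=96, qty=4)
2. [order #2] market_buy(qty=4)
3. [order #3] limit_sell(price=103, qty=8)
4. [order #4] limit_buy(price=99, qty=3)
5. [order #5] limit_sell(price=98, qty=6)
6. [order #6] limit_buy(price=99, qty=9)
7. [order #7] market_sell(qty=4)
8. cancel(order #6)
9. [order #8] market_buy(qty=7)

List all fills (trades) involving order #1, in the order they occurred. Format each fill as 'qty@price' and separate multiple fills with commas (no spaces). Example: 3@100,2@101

After op 1 [order #1] limit_sell(price=96, qty=4): fills=none; bids=[-] asks=[#1:4@96]
After op 2 [order #2] market_buy(qty=4): fills=#2x#1:4@96; bids=[-] asks=[-]
After op 3 [order #3] limit_sell(price=103, qty=8): fills=none; bids=[-] asks=[#3:8@103]
After op 4 [order #4] limit_buy(price=99, qty=3): fills=none; bids=[#4:3@99] asks=[#3:8@103]
After op 5 [order #5] limit_sell(price=98, qty=6): fills=#4x#5:3@99; bids=[-] asks=[#5:3@98 #3:8@103]
After op 6 [order #6] limit_buy(price=99, qty=9): fills=#6x#5:3@98; bids=[#6:6@99] asks=[#3:8@103]
After op 7 [order #7] market_sell(qty=4): fills=#6x#7:4@99; bids=[#6:2@99] asks=[#3:8@103]
After op 8 cancel(order #6): fills=none; bids=[-] asks=[#3:8@103]
After op 9 [order #8] market_buy(qty=7): fills=#8x#3:7@103; bids=[-] asks=[#3:1@103]

Answer: 4@96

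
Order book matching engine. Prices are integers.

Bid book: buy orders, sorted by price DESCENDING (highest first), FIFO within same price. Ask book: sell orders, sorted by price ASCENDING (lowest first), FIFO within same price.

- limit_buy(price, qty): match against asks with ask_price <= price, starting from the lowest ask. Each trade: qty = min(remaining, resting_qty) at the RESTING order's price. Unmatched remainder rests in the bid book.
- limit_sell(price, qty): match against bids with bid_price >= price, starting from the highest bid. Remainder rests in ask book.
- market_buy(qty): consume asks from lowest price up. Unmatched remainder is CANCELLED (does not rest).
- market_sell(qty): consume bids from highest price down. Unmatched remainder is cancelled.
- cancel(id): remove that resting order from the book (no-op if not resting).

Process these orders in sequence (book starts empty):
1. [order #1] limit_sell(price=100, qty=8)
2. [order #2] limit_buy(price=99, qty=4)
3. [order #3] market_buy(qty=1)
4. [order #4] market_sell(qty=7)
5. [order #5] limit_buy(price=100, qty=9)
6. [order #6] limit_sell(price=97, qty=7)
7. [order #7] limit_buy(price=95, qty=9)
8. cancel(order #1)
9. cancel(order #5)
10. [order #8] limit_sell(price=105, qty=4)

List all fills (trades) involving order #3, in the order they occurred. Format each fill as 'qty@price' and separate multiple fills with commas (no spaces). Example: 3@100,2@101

After op 1 [order #1] limit_sell(price=100, qty=8): fills=none; bids=[-] asks=[#1:8@100]
After op 2 [order #2] limit_buy(price=99, qty=4): fills=none; bids=[#2:4@99] asks=[#1:8@100]
After op 3 [order #3] market_buy(qty=1): fills=#3x#1:1@100; bids=[#2:4@99] asks=[#1:7@100]
After op 4 [order #4] market_sell(qty=7): fills=#2x#4:4@99; bids=[-] asks=[#1:7@100]
After op 5 [order #5] limit_buy(price=100, qty=9): fills=#5x#1:7@100; bids=[#5:2@100] asks=[-]
After op 6 [order #6] limit_sell(price=97, qty=7): fills=#5x#6:2@100; bids=[-] asks=[#6:5@97]
After op 7 [order #7] limit_buy(price=95, qty=9): fills=none; bids=[#7:9@95] asks=[#6:5@97]
After op 8 cancel(order #1): fills=none; bids=[#7:9@95] asks=[#6:5@97]
After op 9 cancel(order #5): fills=none; bids=[#7:9@95] asks=[#6:5@97]
After op 10 [order #8] limit_sell(price=105, qty=4): fills=none; bids=[#7:9@95] asks=[#6:5@97 #8:4@105]

Answer: 1@100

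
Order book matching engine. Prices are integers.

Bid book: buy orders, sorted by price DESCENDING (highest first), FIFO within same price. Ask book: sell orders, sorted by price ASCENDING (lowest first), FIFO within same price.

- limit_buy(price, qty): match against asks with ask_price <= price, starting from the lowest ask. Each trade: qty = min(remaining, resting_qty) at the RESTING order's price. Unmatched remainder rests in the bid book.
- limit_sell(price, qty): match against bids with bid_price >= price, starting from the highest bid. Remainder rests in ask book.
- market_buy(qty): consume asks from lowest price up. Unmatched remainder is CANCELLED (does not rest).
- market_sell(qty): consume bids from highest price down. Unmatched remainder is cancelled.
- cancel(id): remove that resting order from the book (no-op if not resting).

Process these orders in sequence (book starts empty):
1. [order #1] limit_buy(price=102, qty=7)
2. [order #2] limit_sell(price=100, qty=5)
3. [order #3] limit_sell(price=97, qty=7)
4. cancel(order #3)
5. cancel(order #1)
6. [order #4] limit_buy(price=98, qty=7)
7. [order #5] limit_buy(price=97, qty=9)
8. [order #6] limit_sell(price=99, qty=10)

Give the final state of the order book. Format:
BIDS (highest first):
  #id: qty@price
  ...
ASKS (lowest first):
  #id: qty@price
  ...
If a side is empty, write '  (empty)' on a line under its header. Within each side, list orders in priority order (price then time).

After op 1 [order #1] limit_buy(price=102, qty=7): fills=none; bids=[#1:7@102] asks=[-]
After op 2 [order #2] limit_sell(price=100, qty=5): fills=#1x#2:5@102; bids=[#1:2@102] asks=[-]
After op 3 [order #3] limit_sell(price=97, qty=7): fills=#1x#3:2@102; bids=[-] asks=[#3:5@97]
After op 4 cancel(order #3): fills=none; bids=[-] asks=[-]
After op 5 cancel(order #1): fills=none; bids=[-] asks=[-]
After op 6 [order #4] limit_buy(price=98, qty=7): fills=none; bids=[#4:7@98] asks=[-]
After op 7 [order #5] limit_buy(price=97, qty=9): fills=none; bids=[#4:7@98 #5:9@97] asks=[-]
After op 8 [order #6] limit_sell(price=99, qty=10): fills=none; bids=[#4:7@98 #5:9@97] asks=[#6:10@99]

Answer: BIDS (highest first):
  #4: 7@98
  #5: 9@97
ASKS (lowest first):
  #6: 10@99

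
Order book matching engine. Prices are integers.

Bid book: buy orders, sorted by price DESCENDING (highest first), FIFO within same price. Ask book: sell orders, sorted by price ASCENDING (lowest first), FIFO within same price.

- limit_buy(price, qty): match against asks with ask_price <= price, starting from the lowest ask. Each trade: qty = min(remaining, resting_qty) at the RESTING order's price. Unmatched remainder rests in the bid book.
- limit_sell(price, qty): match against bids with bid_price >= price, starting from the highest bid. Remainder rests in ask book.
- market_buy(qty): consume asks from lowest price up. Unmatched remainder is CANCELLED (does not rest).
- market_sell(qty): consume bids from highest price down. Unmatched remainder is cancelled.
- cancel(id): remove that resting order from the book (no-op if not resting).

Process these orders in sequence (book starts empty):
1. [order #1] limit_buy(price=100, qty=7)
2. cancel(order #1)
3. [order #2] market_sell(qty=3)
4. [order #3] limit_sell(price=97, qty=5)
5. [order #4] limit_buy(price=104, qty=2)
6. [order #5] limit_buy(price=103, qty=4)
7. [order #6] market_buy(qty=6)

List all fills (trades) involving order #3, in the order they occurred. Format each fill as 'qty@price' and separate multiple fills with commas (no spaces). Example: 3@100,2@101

Answer: 2@97,3@97

Derivation:
After op 1 [order #1] limit_buy(price=100, qty=7): fills=none; bids=[#1:7@100] asks=[-]
After op 2 cancel(order #1): fills=none; bids=[-] asks=[-]
After op 3 [order #2] market_sell(qty=3): fills=none; bids=[-] asks=[-]
After op 4 [order #3] limit_sell(price=97, qty=5): fills=none; bids=[-] asks=[#3:5@97]
After op 5 [order #4] limit_buy(price=104, qty=2): fills=#4x#3:2@97; bids=[-] asks=[#3:3@97]
After op 6 [order #5] limit_buy(price=103, qty=4): fills=#5x#3:3@97; bids=[#5:1@103] asks=[-]
After op 7 [order #6] market_buy(qty=6): fills=none; bids=[#5:1@103] asks=[-]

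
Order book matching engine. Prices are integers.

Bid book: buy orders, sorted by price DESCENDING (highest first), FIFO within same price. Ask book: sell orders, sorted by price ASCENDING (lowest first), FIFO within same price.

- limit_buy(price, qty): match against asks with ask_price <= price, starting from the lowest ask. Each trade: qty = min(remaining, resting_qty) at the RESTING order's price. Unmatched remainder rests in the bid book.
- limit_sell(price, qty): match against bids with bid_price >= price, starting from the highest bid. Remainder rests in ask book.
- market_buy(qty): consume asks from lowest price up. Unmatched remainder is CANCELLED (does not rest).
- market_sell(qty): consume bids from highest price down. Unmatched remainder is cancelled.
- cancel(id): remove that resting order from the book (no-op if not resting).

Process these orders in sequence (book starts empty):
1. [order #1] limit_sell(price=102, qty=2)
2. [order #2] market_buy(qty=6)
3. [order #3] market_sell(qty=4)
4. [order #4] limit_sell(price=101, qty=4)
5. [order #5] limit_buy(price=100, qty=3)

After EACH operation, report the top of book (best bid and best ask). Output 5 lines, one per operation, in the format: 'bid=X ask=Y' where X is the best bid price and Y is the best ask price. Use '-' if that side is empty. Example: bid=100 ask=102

Answer: bid=- ask=102
bid=- ask=-
bid=- ask=-
bid=- ask=101
bid=100 ask=101

Derivation:
After op 1 [order #1] limit_sell(price=102, qty=2): fills=none; bids=[-] asks=[#1:2@102]
After op 2 [order #2] market_buy(qty=6): fills=#2x#1:2@102; bids=[-] asks=[-]
After op 3 [order #3] market_sell(qty=4): fills=none; bids=[-] asks=[-]
After op 4 [order #4] limit_sell(price=101, qty=4): fills=none; bids=[-] asks=[#4:4@101]
After op 5 [order #5] limit_buy(price=100, qty=3): fills=none; bids=[#5:3@100] asks=[#4:4@101]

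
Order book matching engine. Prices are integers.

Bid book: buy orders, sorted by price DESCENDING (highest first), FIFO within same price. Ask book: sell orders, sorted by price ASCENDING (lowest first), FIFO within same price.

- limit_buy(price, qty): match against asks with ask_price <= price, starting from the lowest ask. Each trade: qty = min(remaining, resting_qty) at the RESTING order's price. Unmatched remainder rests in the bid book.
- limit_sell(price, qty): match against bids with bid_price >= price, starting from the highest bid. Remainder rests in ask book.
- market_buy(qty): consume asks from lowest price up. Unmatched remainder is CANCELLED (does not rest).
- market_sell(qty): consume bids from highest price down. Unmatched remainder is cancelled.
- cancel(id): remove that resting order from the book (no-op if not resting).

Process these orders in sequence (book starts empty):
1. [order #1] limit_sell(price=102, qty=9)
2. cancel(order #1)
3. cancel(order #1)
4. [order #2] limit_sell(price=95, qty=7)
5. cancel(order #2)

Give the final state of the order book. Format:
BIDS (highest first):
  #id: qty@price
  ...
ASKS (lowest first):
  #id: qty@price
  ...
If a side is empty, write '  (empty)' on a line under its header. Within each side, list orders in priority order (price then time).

Answer: BIDS (highest first):
  (empty)
ASKS (lowest first):
  (empty)

Derivation:
After op 1 [order #1] limit_sell(price=102, qty=9): fills=none; bids=[-] asks=[#1:9@102]
After op 2 cancel(order #1): fills=none; bids=[-] asks=[-]
After op 3 cancel(order #1): fills=none; bids=[-] asks=[-]
After op 4 [order #2] limit_sell(price=95, qty=7): fills=none; bids=[-] asks=[#2:7@95]
After op 5 cancel(order #2): fills=none; bids=[-] asks=[-]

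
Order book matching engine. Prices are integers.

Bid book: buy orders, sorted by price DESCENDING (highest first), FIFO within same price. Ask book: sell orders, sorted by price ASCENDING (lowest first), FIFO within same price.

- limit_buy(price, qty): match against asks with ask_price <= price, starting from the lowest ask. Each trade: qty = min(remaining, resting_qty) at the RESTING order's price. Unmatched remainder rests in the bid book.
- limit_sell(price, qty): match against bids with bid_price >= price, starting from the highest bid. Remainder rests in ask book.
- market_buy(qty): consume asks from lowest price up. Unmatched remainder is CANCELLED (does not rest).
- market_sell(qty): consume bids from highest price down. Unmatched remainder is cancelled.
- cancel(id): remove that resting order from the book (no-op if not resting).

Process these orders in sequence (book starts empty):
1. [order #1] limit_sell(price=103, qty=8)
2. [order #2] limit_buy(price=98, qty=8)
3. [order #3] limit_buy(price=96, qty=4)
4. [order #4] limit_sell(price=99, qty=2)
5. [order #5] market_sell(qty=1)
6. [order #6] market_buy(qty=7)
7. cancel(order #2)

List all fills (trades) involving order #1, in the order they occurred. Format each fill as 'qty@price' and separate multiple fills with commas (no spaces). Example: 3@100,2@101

Answer: 5@103

Derivation:
After op 1 [order #1] limit_sell(price=103, qty=8): fills=none; bids=[-] asks=[#1:8@103]
After op 2 [order #2] limit_buy(price=98, qty=8): fills=none; bids=[#2:8@98] asks=[#1:8@103]
After op 3 [order #3] limit_buy(price=96, qty=4): fills=none; bids=[#2:8@98 #3:4@96] asks=[#1:8@103]
After op 4 [order #4] limit_sell(price=99, qty=2): fills=none; bids=[#2:8@98 #3:4@96] asks=[#4:2@99 #1:8@103]
After op 5 [order #5] market_sell(qty=1): fills=#2x#5:1@98; bids=[#2:7@98 #3:4@96] asks=[#4:2@99 #1:8@103]
After op 6 [order #6] market_buy(qty=7): fills=#6x#4:2@99 #6x#1:5@103; bids=[#2:7@98 #3:4@96] asks=[#1:3@103]
After op 7 cancel(order #2): fills=none; bids=[#3:4@96] asks=[#1:3@103]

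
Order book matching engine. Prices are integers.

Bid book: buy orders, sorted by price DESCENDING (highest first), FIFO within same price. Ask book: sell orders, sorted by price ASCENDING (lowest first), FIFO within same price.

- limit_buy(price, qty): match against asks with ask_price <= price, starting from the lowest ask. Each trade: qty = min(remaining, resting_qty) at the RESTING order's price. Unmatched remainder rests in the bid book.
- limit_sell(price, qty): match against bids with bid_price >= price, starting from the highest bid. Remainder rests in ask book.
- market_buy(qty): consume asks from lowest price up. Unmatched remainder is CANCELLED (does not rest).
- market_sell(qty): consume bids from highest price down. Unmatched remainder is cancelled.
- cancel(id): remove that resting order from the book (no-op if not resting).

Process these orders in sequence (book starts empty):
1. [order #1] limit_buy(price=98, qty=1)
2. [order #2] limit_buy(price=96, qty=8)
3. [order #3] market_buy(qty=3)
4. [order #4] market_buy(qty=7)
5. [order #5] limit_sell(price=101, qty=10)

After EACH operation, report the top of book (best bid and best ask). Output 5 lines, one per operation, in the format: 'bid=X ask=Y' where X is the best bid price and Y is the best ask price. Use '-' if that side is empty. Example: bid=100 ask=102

Answer: bid=98 ask=-
bid=98 ask=-
bid=98 ask=-
bid=98 ask=-
bid=98 ask=101

Derivation:
After op 1 [order #1] limit_buy(price=98, qty=1): fills=none; bids=[#1:1@98] asks=[-]
After op 2 [order #2] limit_buy(price=96, qty=8): fills=none; bids=[#1:1@98 #2:8@96] asks=[-]
After op 3 [order #3] market_buy(qty=3): fills=none; bids=[#1:1@98 #2:8@96] asks=[-]
After op 4 [order #4] market_buy(qty=7): fills=none; bids=[#1:1@98 #2:8@96] asks=[-]
After op 5 [order #5] limit_sell(price=101, qty=10): fills=none; bids=[#1:1@98 #2:8@96] asks=[#5:10@101]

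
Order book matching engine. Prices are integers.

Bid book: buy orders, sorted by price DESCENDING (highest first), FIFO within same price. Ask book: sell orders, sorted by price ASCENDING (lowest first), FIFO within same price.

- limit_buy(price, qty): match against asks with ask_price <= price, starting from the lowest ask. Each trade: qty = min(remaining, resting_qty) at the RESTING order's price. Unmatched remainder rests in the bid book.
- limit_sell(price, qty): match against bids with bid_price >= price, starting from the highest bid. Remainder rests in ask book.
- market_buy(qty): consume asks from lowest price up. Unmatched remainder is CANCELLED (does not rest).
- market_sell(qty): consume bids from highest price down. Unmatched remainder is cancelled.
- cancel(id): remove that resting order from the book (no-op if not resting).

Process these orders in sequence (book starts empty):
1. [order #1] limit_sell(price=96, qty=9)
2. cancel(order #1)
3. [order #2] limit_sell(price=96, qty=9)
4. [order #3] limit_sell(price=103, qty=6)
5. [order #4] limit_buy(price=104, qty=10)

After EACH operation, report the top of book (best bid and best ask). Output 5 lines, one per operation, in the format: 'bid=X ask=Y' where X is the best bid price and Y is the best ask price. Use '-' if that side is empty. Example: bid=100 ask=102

Answer: bid=- ask=96
bid=- ask=-
bid=- ask=96
bid=- ask=96
bid=- ask=103

Derivation:
After op 1 [order #1] limit_sell(price=96, qty=9): fills=none; bids=[-] asks=[#1:9@96]
After op 2 cancel(order #1): fills=none; bids=[-] asks=[-]
After op 3 [order #2] limit_sell(price=96, qty=9): fills=none; bids=[-] asks=[#2:9@96]
After op 4 [order #3] limit_sell(price=103, qty=6): fills=none; bids=[-] asks=[#2:9@96 #3:6@103]
After op 5 [order #4] limit_buy(price=104, qty=10): fills=#4x#2:9@96 #4x#3:1@103; bids=[-] asks=[#3:5@103]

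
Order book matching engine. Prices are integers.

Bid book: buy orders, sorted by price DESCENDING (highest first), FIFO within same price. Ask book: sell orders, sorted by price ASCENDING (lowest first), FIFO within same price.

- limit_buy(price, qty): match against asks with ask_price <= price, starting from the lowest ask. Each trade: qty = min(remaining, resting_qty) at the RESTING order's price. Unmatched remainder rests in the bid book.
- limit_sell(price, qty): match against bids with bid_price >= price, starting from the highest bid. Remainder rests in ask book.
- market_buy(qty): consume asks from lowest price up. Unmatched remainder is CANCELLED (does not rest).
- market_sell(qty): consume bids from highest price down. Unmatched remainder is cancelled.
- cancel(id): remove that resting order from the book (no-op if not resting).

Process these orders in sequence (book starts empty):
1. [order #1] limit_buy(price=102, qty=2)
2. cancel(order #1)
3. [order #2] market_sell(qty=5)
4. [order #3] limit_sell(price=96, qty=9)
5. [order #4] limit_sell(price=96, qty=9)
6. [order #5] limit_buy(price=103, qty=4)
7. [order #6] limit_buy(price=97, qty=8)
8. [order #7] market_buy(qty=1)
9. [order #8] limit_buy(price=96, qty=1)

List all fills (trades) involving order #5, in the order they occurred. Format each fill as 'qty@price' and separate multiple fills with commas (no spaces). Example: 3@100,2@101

Answer: 4@96

Derivation:
After op 1 [order #1] limit_buy(price=102, qty=2): fills=none; bids=[#1:2@102] asks=[-]
After op 2 cancel(order #1): fills=none; bids=[-] asks=[-]
After op 3 [order #2] market_sell(qty=5): fills=none; bids=[-] asks=[-]
After op 4 [order #3] limit_sell(price=96, qty=9): fills=none; bids=[-] asks=[#3:9@96]
After op 5 [order #4] limit_sell(price=96, qty=9): fills=none; bids=[-] asks=[#3:9@96 #4:9@96]
After op 6 [order #5] limit_buy(price=103, qty=4): fills=#5x#3:4@96; bids=[-] asks=[#3:5@96 #4:9@96]
After op 7 [order #6] limit_buy(price=97, qty=8): fills=#6x#3:5@96 #6x#4:3@96; bids=[-] asks=[#4:6@96]
After op 8 [order #7] market_buy(qty=1): fills=#7x#4:1@96; bids=[-] asks=[#4:5@96]
After op 9 [order #8] limit_buy(price=96, qty=1): fills=#8x#4:1@96; bids=[-] asks=[#4:4@96]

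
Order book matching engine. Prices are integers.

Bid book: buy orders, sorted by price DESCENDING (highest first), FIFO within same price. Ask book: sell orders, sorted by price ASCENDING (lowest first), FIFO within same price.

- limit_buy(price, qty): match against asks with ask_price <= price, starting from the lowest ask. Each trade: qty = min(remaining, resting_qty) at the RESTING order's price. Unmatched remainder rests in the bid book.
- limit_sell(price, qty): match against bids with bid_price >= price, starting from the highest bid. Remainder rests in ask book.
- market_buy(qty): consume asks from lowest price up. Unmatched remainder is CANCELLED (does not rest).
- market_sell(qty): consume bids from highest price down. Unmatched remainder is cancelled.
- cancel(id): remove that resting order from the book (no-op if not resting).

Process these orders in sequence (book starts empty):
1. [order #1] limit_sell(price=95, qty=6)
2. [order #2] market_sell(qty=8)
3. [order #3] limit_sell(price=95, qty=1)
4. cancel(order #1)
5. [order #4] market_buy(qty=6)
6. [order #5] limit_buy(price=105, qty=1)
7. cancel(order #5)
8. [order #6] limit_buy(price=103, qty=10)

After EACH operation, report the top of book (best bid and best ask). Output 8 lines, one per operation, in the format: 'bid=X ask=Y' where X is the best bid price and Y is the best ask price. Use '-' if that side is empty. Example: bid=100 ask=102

Answer: bid=- ask=95
bid=- ask=95
bid=- ask=95
bid=- ask=95
bid=- ask=-
bid=105 ask=-
bid=- ask=-
bid=103 ask=-

Derivation:
After op 1 [order #1] limit_sell(price=95, qty=6): fills=none; bids=[-] asks=[#1:6@95]
After op 2 [order #2] market_sell(qty=8): fills=none; bids=[-] asks=[#1:6@95]
After op 3 [order #3] limit_sell(price=95, qty=1): fills=none; bids=[-] asks=[#1:6@95 #3:1@95]
After op 4 cancel(order #1): fills=none; bids=[-] asks=[#3:1@95]
After op 5 [order #4] market_buy(qty=6): fills=#4x#3:1@95; bids=[-] asks=[-]
After op 6 [order #5] limit_buy(price=105, qty=1): fills=none; bids=[#5:1@105] asks=[-]
After op 7 cancel(order #5): fills=none; bids=[-] asks=[-]
After op 8 [order #6] limit_buy(price=103, qty=10): fills=none; bids=[#6:10@103] asks=[-]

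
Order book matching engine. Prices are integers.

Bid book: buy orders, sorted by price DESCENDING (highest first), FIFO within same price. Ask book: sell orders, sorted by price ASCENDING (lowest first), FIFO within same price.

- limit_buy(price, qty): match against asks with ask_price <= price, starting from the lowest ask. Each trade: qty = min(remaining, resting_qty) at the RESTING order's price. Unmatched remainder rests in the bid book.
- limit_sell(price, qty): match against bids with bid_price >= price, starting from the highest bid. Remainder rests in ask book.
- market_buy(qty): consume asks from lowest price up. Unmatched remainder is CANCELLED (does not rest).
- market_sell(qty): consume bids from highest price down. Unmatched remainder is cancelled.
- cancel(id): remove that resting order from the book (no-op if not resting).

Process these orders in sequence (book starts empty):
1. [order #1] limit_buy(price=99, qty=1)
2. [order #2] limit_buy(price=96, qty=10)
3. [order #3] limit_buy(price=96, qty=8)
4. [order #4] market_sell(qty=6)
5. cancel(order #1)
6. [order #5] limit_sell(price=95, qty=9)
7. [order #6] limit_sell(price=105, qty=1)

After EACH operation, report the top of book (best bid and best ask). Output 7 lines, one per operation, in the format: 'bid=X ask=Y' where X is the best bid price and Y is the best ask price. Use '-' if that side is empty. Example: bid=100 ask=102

After op 1 [order #1] limit_buy(price=99, qty=1): fills=none; bids=[#1:1@99] asks=[-]
After op 2 [order #2] limit_buy(price=96, qty=10): fills=none; bids=[#1:1@99 #2:10@96] asks=[-]
After op 3 [order #3] limit_buy(price=96, qty=8): fills=none; bids=[#1:1@99 #2:10@96 #3:8@96] asks=[-]
After op 4 [order #4] market_sell(qty=6): fills=#1x#4:1@99 #2x#4:5@96; bids=[#2:5@96 #3:8@96] asks=[-]
After op 5 cancel(order #1): fills=none; bids=[#2:5@96 #3:8@96] asks=[-]
After op 6 [order #5] limit_sell(price=95, qty=9): fills=#2x#5:5@96 #3x#5:4@96; bids=[#3:4@96] asks=[-]
After op 7 [order #6] limit_sell(price=105, qty=1): fills=none; bids=[#3:4@96] asks=[#6:1@105]

Answer: bid=99 ask=-
bid=99 ask=-
bid=99 ask=-
bid=96 ask=-
bid=96 ask=-
bid=96 ask=-
bid=96 ask=105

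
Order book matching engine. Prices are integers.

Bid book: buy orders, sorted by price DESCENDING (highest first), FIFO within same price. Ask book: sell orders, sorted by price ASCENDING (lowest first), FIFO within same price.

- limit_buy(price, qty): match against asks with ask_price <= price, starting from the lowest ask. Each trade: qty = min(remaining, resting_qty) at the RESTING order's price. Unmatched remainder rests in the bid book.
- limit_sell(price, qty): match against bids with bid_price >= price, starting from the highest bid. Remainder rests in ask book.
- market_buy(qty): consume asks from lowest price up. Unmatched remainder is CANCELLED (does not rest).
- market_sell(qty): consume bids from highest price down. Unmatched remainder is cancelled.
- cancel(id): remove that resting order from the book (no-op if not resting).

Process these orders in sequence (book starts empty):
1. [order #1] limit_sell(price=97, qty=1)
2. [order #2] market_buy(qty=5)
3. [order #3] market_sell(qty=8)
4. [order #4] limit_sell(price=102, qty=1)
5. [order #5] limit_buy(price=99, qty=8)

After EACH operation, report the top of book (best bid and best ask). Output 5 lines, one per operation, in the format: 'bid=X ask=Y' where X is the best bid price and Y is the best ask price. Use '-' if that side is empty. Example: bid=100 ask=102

After op 1 [order #1] limit_sell(price=97, qty=1): fills=none; bids=[-] asks=[#1:1@97]
After op 2 [order #2] market_buy(qty=5): fills=#2x#1:1@97; bids=[-] asks=[-]
After op 3 [order #3] market_sell(qty=8): fills=none; bids=[-] asks=[-]
After op 4 [order #4] limit_sell(price=102, qty=1): fills=none; bids=[-] asks=[#4:1@102]
After op 5 [order #5] limit_buy(price=99, qty=8): fills=none; bids=[#5:8@99] asks=[#4:1@102]

Answer: bid=- ask=97
bid=- ask=-
bid=- ask=-
bid=- ask=102
bid=99 ask=102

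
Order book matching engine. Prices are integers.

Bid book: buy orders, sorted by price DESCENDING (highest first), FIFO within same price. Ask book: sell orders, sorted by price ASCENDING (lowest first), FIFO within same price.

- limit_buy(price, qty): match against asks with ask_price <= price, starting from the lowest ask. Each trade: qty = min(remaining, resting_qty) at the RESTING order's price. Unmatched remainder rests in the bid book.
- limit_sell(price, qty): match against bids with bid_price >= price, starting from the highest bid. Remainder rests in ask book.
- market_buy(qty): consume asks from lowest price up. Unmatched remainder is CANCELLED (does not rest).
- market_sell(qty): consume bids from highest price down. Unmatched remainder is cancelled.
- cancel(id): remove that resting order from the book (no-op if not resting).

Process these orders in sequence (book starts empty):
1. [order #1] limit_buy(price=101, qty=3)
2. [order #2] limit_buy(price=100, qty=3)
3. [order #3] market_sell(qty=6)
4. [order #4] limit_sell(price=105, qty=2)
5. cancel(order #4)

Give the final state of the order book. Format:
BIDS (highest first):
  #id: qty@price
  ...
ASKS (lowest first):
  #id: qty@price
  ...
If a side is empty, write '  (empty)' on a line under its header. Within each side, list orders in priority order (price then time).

After op 1 [order #1] limit_buy(price=101, qty=3): fills=none; bids=[#1:3@101] asks=[-]
After op 2 [order #2] limit_buy(price=100, qty=3): fills=none; bids=[#1:3@101 #2:3@100] asks=[-]
After op 3 [order #3] market_sell(qty=6): fills=#1x#3:3@101 #2x#3:3@100; bids=[-] asks=[-]
After op 4 [order #4] limit_sell(price=105, qty=2): fills=none; bids=[-] asks=[#4:2@105]
After op 5 cancel(order #4): fills=none; bids=[-] asks=[-]

Answer: BIDS (highest first):
  (empty)
ASKS (lowest first):
  (empty)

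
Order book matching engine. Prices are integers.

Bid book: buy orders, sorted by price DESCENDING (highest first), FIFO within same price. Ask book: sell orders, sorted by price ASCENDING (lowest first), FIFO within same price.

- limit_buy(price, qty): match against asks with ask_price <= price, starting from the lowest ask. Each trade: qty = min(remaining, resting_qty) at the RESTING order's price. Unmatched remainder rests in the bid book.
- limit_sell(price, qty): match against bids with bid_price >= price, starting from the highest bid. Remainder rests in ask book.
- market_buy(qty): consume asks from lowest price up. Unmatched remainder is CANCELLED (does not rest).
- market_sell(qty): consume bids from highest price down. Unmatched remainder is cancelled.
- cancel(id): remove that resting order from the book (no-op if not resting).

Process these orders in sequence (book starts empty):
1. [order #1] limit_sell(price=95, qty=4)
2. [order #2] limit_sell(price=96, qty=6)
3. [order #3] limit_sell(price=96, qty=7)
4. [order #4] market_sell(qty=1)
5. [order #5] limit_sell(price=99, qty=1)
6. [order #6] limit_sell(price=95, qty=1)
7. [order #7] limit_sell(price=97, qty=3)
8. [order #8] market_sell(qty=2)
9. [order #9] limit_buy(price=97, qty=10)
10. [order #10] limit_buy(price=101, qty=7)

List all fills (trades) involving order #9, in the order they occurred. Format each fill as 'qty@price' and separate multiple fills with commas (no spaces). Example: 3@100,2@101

Answer: 4@95,1@95,5@96

Derivation:
After op 1 [order #1] limit_sell(price=95, qty=4): fills=none; bids=[-] asks=[#1:4@95]
After op 2 [order #2] limit_sell(price=96, qty=6): fills=none; bids=[-] asks=[#1:4@95 #2:6@96]
After op 3 [order #3] limit_sell(price=96, qty=7): fills=none; bids=[-] asks=[#1:4@95 #2:6@96 #3:7@96]
After op 4 [order #4] market_sell(qty=1): fills=none; bids=[-] asks=[#1:4@95 #2:6@96 #3:7@96]
After op 5 [order #5] limit_sell(price=99, qty=1): fills=none; bids=[-] asks=[#1:4@95 #2:6@96 #3:7@96 #5:1@99]
After op 6 [order #6] limit_sell(price=95, qty=1): fills=none; bids=[-] asks=[#1:4@95 #6:1@95 #2:6@96 #3:7@96 #5:1@99]
After op 7 [order #7] limit_sell(price=97, qty=3): fills=none; bids=[-] asks=[#1:4@95 #6:1@95 #2:6@96 #3:7@96 #7:3@97 #5:1@99]
After op 8 [order #8] market_sell(qty=2): fills=none; bids=[-] asks=[#1:4@95 #6:1@95 #2:6@96 #3:7@96 #7:3@97 #5:1@99]
After op 9 [order #9] limit_buy(price=97, qty=10): fills=#9x#1:4@95 #9x#6:1@95 #9x#2:5@96; bids=[-] asks=[#2:1@96 #3:7@96 #7:3@97 #5:1@99]
After op 10 [order #10] limit_buy(price=101, qty=7): fills=#10x#2:1@96 #10x#3:6@96; bids=[-] asks=[#3:1@96 #7:3@97 #5:1@99]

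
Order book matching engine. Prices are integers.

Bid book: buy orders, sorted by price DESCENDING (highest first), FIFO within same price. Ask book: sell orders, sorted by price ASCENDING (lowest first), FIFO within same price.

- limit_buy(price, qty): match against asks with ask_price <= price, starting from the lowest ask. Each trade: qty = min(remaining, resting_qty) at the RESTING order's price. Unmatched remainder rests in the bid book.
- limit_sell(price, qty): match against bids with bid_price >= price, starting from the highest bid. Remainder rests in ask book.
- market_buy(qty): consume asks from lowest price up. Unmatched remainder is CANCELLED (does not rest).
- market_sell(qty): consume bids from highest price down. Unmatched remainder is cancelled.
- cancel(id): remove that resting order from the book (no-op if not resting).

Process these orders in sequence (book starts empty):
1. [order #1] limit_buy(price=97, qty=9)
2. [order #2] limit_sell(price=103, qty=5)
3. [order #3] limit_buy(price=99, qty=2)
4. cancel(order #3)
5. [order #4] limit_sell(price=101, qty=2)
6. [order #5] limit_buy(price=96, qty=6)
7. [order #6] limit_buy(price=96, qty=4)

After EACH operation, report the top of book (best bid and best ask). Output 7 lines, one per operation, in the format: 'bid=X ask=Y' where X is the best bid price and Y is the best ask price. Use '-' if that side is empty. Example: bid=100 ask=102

Answer: bid=97 ask=-
bid=97 ask=103
bid=99 ask=103
bid=97 ask=103
bid=97 ask=101
bid=97 ask=101
bid=97 ask=101

Derivation:
After op 1 [order #1] limit_buy(price=97, qty=9): fills=none; bids=[#1:9@97] asks=[-]
After op 2 [order #2] limit_sell(price=103, qty=5): fills=none; bids=[#1:9@97] asks=[#2:5@103]
After op 3 [order #3] limit_buy(price=99, qty=2): fills=none; bids=[#3:2@99 #1:9@97] asks=[#2:5@103]
After op 4 cancel(order #3): fills=none; bids=[#1:9@97] asks=[#2:5@103]
After op 5 [order #4] limit_sell(price=101, qty=2): fills=none; bids=[#1:9@97] asks=[#4:2@101 #2:5@103]
After op 6 [order #5] limit_buy(price=96, qty=6): fills=none; bids=[#1:9@97 #5:6@96] asks=[#4:2@101 #2:5@103]
After op 7 [order #6] limit_buy(price=96, qty=4): fills=none; bids=[#1:9@97 #5:6@96 #6:4@96] asks=[#4:2@101 #2:5@103]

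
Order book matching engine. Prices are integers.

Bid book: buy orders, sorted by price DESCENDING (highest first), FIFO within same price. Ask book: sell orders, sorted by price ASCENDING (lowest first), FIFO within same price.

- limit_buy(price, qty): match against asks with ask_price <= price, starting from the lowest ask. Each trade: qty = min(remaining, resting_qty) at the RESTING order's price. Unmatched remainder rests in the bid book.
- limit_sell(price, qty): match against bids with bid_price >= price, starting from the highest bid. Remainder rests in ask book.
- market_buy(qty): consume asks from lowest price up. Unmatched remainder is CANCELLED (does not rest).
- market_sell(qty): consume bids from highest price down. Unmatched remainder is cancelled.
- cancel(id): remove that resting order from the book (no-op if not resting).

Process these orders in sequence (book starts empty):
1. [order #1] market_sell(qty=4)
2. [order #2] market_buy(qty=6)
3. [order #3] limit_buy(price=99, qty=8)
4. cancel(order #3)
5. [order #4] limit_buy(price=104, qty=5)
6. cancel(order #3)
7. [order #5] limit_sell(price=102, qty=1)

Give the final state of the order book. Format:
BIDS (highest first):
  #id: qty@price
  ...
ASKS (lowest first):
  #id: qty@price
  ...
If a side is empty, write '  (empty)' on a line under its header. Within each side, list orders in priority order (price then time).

After op 1 [order #1] market_sell(qty=4): fills=none; bids=[-] asks=[-]
After op 2 [order #2] market_buy(qty=6): fills=none; bids=[-] asks=[-]
After op 3 [order #3] limit_buy(price=99, qty=8): fills=none; bids=[#3:8@99] asks=[-]
After op 4 cancel(order #3): fills=none; bids=[-] asks=[-]
After op 5 [order #4] limit_buy(price=104, qty=5): fills=none; bids=[#4:5@104] asks=[-]
After op 6 cancel(order #3): fills=none; bids=[#4:5@104] asks=[-]
After op 7 [order #5] limit_sell(price=102, qty=1): fills=#4x#5:1@104; bids=[#4:4@104] asks=[-]

Answer: BIDS (highest first):
  #4: 4@104
ASKS (lowest first):
  (empty)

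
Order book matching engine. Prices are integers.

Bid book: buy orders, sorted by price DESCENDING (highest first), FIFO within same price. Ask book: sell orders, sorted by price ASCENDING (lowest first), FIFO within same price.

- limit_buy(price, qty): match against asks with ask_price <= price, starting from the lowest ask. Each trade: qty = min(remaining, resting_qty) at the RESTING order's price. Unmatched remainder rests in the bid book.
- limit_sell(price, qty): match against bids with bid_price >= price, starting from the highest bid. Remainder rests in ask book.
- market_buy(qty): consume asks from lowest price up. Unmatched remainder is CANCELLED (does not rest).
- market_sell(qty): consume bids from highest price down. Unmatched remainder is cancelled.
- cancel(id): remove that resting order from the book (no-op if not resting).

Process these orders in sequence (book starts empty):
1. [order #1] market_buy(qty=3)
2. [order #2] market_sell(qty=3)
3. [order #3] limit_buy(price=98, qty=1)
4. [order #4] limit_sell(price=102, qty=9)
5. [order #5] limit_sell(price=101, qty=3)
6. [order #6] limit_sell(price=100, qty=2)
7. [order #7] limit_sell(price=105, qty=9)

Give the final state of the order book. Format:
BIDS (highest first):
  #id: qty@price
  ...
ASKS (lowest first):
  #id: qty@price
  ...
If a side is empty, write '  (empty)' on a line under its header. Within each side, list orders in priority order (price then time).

After op 1 [order #1] market_buy(qty=3): fills=none; bids=[-] asks=[-]
After op 2 [order #2] market_sell(qty=3): fills=none; bids=[-] asks=[-]
After op 3 [order #3] limit_buy(price=98, qty=1): fills=none; bids=[#3:1@98] asks=[-]
After op 4 [order #4] limit_sell(price=102, qty=9): fills=none; bids=[#3:1@98] asks=[#4:9@102]
After op 5 [order #5] limit_sell(price=101, qty=3): fills=none; bids=[#3:1@98] asks=[#5:3@101 #4:9@102]
After op 6 [order #6] limit_sell(price=100, qty=2): fills=none; bids=[#3:1@98] asks=[#6:2@100 #5:3@101 #4:9@102]
After op 7 [order #7] limit_sell(price=105, qty=9): fills=none; bids=[#3:1@98] asks=[#6:2@100 #5:3@101 #4:9@102 #7:9@105]

Answer: BIDS (highest first):
  #3: 1@98
ASKS (lowest first):
  #6: 2@100
  #5: 3@101
  #4: 9@102
  #7: 9@105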